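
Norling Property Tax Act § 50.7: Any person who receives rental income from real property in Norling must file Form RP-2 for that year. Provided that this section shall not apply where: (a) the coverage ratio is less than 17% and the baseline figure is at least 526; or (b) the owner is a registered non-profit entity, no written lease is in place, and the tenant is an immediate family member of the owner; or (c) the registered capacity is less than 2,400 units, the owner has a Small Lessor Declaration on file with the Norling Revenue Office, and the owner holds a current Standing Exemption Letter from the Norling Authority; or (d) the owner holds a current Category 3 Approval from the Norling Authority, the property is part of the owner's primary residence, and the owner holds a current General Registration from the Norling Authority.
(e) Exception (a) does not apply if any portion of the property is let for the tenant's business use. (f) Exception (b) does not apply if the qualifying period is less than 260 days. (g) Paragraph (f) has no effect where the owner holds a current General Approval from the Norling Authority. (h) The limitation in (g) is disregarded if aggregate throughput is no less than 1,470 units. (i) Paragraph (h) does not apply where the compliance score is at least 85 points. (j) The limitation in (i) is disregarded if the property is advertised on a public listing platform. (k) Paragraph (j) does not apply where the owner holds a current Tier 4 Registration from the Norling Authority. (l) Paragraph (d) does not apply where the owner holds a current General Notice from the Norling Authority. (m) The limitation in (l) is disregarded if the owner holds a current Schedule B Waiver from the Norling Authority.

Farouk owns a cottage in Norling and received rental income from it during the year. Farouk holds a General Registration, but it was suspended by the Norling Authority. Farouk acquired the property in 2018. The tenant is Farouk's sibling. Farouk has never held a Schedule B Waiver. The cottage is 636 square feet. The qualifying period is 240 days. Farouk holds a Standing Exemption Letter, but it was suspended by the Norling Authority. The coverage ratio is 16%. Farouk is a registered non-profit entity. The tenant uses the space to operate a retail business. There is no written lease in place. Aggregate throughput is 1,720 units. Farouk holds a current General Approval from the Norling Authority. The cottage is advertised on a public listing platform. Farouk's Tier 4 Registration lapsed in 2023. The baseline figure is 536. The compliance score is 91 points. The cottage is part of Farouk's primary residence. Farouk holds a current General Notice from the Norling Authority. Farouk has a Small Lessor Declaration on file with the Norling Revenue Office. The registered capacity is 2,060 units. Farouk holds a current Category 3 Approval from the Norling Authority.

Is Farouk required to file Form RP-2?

Yes — Farouk must file Form RP-2.

All of (a)'s requirements are met (the coverage ratio is 16%, less than the 17% limit; the baseline figure is 536, meeting the 526 threshold). However, paragraph (e) must be considered: (e) operates against (a): the space is let for business use. Exception (a) does not apply.
All of (b)'s requirements are met (Farouk is a registered non-profit; there is no written lease; the tenant is an immediate family member). Turning to paragraphs (f)–(k): (f) operates — the qualifying period is 240 days, less than the 260 days limit. (g) is engaged (a current General Approval is held), but is displaced by (h): (h) operates against (g): aggregate throughput is 1,720 units, meeting the 1,470 units threshold. (i) applies (the compliance score is 91 points, meeting the 85 points threshold), but yields to (j): (j) operates against (i): the property is publicly advertised. (k) is inapplicable (the Tier 4 Registration is not current), so (j) stands. So (b) is unavailable.
Exception (c) requires that the owner holds a current Standing Exemption Letter from the Norling Authority; but the Standing Exemption Letter is not current, so (c) is unavailable.
Exception (d) fails — no current General Registration is held.
Every exception is unavailable, so the rule governs.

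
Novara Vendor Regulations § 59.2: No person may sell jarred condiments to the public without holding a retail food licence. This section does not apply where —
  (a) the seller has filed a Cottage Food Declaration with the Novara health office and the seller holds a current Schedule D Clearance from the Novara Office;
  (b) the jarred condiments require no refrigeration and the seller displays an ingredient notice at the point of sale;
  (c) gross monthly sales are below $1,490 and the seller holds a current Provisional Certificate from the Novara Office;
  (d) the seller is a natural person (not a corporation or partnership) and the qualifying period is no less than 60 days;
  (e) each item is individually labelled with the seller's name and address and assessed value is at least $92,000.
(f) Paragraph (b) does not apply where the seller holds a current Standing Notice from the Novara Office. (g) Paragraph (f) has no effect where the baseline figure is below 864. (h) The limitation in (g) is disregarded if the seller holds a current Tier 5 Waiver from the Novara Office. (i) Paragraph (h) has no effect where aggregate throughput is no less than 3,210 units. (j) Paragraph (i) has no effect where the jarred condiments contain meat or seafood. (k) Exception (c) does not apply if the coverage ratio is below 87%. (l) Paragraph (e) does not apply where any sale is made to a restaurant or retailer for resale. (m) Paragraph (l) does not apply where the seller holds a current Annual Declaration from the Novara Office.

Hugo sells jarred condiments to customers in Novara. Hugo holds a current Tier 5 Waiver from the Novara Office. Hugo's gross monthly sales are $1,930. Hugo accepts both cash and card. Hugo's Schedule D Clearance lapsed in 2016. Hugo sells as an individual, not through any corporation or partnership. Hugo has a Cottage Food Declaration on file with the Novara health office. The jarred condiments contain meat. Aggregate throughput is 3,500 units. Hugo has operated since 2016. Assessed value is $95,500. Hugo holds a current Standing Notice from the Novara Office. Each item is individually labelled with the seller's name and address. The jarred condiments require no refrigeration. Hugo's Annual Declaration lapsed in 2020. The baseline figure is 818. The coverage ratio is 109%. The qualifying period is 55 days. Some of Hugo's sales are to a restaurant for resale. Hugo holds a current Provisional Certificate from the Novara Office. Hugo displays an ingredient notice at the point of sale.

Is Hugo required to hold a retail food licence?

Yes — Hugo must hold a retail food licence.

Exception (a) does not apply: no current Schedule D Clearance is held.
All of (b)'s requirements are met (the jarred condiments are shelf-stable; an ingredient notice is displayed). But: (f) applies — a current Standing Notice is held. (g) applies (the baseline figure is 818, below the 864 limit), but is itself disapplied by (h): (h) operates against (g): a current Tier 5 Waiver is held. (i) applies (aggregate throughput is 3,500 units, meeting the 3,210 units threshold), but is set aside by (j): (j) operates against (i): the jarred condiments contain meat. So (b) is unavailable.
Exception (c) fails — gross monthly sales are $1,930, not below $1,490.
Exception (d) requires that the qualifying period is no less than 60 days; but the qualifying period is 55 days, short of 60 days, so (d) is unavailable.
Exception (e) is satisfied on its face — items are individually labelled; assessed value is $95,500, meeting the $92,000 threshold. However, paragraphs (l)–(m) must be considered: (l) is engaged — some sales are to a restaurant for resale. (m) is not triggered (there is no Annual Declaration in force), so (l) stands. So (e) is unavailable.
No exception displaces § 59.2.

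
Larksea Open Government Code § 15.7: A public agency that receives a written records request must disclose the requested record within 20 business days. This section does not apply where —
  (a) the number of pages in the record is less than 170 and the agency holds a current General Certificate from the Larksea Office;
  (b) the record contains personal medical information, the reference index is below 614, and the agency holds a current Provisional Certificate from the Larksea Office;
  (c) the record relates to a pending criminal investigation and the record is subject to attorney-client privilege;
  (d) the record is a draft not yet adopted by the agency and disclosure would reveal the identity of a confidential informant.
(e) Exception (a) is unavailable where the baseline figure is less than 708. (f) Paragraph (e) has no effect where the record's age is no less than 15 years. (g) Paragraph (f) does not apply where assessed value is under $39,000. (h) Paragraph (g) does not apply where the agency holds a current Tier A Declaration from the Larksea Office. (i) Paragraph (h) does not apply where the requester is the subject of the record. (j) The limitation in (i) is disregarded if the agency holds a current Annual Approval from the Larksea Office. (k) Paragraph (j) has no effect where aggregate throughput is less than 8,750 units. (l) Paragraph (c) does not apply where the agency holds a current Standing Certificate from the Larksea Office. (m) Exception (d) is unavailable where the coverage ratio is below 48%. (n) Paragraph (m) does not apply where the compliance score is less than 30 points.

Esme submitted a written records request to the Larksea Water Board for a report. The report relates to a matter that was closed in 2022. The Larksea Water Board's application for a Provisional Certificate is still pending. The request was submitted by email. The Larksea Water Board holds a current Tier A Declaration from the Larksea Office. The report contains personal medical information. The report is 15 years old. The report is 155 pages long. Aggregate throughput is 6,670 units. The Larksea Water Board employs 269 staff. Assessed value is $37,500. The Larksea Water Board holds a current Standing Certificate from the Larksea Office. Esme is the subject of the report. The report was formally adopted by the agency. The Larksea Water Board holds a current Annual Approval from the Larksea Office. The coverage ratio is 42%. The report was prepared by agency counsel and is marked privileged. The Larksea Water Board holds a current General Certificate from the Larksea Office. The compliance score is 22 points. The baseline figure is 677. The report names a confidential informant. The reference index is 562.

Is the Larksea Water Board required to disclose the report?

Yes — the Larksea Water Board must disclose the report.

Exception (a)'s conditions are all satisfied: the number of pages in the record is 155, less than the 170 limit; a current General Certificate is held. But: (e) is engaged — the baseline figure is 677, less than the 708 limit. (f) would limit (e) — the record's age is 15 years, meeting the 15 years threshold — but (g) sets (f) aside: (g) operates against (f): assessed value is $37,500, under the $39,000 limit. (h) applies (a current Tier A Declaration is held), but yields to (i): (i) is triggered — Esme is the subject of the report. (j) operates (a current Annual Approval is held), but is set aside by (k): (k) is engaged — aggregate throughput is 6,670 units, less than the 8,750 units limit. So (a) is unavailable.
Exception (b) fails — the Provisional Certificate is not current.
Exception (c) does not apply: the report relates to a closed matter.
Exception (d) fails — the report has been formally adopted.
None of the exceptions is available; § 15.7 applies in full.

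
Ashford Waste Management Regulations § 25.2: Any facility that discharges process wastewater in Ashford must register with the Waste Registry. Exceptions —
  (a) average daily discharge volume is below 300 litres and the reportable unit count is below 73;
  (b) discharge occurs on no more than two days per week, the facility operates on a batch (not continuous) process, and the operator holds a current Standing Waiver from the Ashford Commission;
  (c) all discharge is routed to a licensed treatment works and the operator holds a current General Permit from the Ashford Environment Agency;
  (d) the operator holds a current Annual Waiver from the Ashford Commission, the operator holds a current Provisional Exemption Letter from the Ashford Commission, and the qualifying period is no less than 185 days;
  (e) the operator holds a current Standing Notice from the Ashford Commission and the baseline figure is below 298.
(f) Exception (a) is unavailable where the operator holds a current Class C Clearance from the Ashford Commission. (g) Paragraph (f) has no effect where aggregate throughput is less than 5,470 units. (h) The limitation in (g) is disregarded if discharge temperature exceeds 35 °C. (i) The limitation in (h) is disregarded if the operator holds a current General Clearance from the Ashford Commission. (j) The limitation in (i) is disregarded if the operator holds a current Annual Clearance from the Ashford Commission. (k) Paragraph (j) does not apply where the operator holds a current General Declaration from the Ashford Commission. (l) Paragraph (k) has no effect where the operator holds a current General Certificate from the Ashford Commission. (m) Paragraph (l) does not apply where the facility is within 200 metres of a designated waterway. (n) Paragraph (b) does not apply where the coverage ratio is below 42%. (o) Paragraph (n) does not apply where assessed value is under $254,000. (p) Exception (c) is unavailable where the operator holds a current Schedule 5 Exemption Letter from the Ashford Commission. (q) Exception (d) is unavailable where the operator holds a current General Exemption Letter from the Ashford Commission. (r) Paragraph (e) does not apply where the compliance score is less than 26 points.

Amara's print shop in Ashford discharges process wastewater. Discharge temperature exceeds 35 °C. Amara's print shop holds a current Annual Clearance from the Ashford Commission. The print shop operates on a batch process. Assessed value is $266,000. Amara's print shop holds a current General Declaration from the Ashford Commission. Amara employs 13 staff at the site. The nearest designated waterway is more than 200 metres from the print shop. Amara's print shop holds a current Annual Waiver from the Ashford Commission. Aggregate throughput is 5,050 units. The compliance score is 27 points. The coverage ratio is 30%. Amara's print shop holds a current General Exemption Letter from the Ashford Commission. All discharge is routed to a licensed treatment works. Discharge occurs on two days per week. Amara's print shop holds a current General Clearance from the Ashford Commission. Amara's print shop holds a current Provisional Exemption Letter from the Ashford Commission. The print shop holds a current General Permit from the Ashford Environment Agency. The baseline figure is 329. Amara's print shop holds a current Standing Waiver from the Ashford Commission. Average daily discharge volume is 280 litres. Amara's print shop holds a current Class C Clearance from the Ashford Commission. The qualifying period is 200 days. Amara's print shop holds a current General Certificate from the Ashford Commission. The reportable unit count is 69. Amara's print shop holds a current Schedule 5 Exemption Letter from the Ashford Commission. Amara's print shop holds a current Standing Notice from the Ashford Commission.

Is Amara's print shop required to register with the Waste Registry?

Yes — Amara's print shop must register with the Waste Registry.

Exception (a)'s conditions are all satisfied: average daily discharge volume is 280 litres, below the 300 litres limit; the reportable unit count is 69, below the 73 limit. But applying paragraphs (f)–(m): (f) operates against (a): a current Class C Clearance is held. (g) would limit (f) — aggregate throughput is 5,050 units, less than the 5,470 units limit — but (h) sets (g) aside: (h) is triggered — discharge temperature exceeds 35 °C. (i) operates (a current General Clearance is held), but is set aside by (j): (j) is triggered — a current Annual Clearance is held. (k) would limit (j) — a current General Declaration is held — but (l) sets (k) aside: (l) operates against (k): a current General Certificate is held. (m) does not operate here (the print shop is more than 200 m from any designated waterway), so (l) stands. So (a) is unavailable.
Exception (b): discharge occurs on no more than two days per week; the facility operates on a batch process; a current Standing Waiver is held — every condition holds. But: (n) operates against (b): the coverage ratio is 30%, below the 42% limit. (o) does not operate here (assessed value is $266,000, not under $254,000), so (n) stands. So (b) is unavailable.
Exception (c)'s conditions are all satisfied: discharge is routed to a licensed treatment works; a current General Permit is held. Turning to paragraph (p): (p) is engaged — a current Schedule 5 Exemption Letter is held. (c) is therefore removed.
Exception (d): a current Annual Waiver is held; a current Provisional Exemption Letter is held; the qualifying period is 200 days, meeting the 185 days threshold — every condition holds. But applying paragraph (q): (q) operates against (d): a current General Exemption Letter is held. So (d) is unavailable.
Exception (e) does not apply: the baseline figure is 329, not below 298.
Every exception is unavailable, so the rule governs.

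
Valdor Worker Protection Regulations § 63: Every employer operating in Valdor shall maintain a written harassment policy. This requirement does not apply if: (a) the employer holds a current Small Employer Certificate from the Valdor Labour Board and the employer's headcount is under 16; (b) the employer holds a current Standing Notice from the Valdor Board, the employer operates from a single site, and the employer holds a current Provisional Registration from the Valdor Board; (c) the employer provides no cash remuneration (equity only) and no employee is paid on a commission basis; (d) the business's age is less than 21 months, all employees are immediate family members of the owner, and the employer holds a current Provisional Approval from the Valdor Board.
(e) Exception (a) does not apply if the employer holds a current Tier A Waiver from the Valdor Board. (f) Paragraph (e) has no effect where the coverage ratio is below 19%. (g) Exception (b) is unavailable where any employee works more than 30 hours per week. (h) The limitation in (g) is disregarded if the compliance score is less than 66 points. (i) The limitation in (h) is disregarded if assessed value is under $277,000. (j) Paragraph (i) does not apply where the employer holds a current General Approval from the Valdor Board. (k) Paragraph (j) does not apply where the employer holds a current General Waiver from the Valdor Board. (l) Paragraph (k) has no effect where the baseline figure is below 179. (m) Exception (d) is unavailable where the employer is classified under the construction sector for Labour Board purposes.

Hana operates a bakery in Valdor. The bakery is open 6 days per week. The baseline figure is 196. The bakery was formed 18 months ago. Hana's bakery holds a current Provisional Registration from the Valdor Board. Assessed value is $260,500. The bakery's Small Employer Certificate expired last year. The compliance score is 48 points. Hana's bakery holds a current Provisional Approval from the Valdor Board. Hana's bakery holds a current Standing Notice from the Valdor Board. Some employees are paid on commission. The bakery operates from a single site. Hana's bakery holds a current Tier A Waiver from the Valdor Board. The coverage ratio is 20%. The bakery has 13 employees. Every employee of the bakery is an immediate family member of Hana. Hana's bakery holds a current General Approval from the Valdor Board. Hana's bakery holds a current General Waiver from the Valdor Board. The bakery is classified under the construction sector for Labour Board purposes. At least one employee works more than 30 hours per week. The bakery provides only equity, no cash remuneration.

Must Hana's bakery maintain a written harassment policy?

Exception (a) does not apply: the Small Employer Certificate has expired.
Exception (b) is satisfied on its face — a current Standing Notice is held; the employer operates from a single site; a current Provisional Registration is held. But: (g) operates against (b): at least one employee exceeds 30 hours/week. (h) is engaged (the compliance score is 48 points, less than the 66 points limit), but is set aside by (i): (i) operates — assessed value is $260,500, under the $277,000 limit. (j) would limit (i) — a current General Approval is held — but (k) sets (j) aside: (k) is engaged — a current General Waiver is held. (l) is inapplicable (the baseline figure is 196, not below 179), so (k) stands. So (b) is unavailable.
Exception (c) fails — some employees are paid on commission.
Exception (d)'s conditions are all satisfied: the business's age is 18 months, less than the 21 months limit; every employee is an immediate family member; a current Provisional Approval is held. But: (m) is triggered — the bakery is classified under the construction sector. So (d) is unavailable.
No exception displaces § 63.

Yes — Hana's bakery must maintain a written harassment policy.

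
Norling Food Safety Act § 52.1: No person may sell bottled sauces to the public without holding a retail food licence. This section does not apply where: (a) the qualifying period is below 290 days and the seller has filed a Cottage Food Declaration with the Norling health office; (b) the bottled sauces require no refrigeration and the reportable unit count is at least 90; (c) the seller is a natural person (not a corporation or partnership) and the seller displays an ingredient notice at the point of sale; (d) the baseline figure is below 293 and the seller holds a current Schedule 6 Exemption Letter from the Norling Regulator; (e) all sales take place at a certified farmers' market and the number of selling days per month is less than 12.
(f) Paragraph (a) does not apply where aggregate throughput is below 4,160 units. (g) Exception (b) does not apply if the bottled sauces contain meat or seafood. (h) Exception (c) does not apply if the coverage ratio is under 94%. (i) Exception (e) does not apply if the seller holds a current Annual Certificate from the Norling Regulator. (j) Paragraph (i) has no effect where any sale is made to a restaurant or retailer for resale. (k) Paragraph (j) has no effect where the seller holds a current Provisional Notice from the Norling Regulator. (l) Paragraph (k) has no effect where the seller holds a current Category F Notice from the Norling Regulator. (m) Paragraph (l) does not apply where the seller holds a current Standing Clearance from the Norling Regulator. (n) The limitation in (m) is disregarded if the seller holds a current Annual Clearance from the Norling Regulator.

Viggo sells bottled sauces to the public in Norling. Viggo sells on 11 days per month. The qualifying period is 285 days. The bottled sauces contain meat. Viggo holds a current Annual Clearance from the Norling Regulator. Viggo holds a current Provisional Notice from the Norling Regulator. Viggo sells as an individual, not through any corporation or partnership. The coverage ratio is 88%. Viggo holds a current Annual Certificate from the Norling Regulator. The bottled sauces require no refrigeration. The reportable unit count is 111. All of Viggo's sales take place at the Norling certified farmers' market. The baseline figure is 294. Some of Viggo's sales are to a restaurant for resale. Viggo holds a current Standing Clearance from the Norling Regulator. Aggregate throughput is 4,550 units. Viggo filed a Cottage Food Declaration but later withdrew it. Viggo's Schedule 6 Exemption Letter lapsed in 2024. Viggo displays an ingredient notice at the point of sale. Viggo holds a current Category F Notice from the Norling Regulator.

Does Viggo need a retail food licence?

Exception (a) fails — the Cottage Food Declaration was withdrawn.
Exception (b): the bottled sauces are shelf-stable; the reportable unit count is 111, meeting the 90 threshold — every condition holds. But applying paragraph (g): (g) is triggered — the bottled sauces contain meat. So (b) is unavailable.
Exception (c)'s conditions are all satisfied: the seller is a natural person; an ingredient notice is displayed. But: (h) operates against (c): the coverage ratio is 88%, under the 94% limit. (c) is therefore removed.
Exception (d) fails — the baseline figure is 294, not below 293.
Exception (e)'s conditions are all satisfied: all sales are at a certified farmers' market; the number of selling days per month is 11, less than the 12 limit. Applying paragraphs (i)–(n): (i) applies (a current Annual Certificate is held), but is itself disapplied by (j): (j) operates against (i): some sales are to a restaurant for resale. (k) would limit (j) — a current Provisional Notice is held — but (l) sets (k) aside: (l) operates against (k): a current Category F Notice is held. (m) would limit (l) — a current Standing Clearance is held — but (n) sets (m) aside: (n) is triggered — a current Annual Clearance is held. Exception (e) stands.

No — exception (e) applies; Viggo is not required to hold a retail food licence.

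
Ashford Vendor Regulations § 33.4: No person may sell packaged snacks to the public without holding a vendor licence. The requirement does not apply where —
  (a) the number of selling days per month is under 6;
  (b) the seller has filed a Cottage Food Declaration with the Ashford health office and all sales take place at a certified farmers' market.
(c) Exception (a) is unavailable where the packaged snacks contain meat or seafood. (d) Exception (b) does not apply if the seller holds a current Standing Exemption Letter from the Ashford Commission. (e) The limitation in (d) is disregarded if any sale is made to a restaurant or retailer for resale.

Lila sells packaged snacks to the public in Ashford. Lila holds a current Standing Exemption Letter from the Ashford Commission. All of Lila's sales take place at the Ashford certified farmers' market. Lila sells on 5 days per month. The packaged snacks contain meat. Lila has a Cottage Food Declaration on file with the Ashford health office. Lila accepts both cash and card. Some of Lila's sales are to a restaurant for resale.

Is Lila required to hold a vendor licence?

Exception (a): the number of selling days per month is 5, under the 6 limit — every condition holds. However, paragraph (c) must be considered: (c) operates — the packaged snacks contain meat. So (a) is unavailable.
Exception (b)'s conditions are all satisfied: a Cottage Food Declaration is on file; all sales are at a certified farmers' market. Under paragraphs (d)–(e): (d) would limit (b) — a current Standing Exemption Letter is held — but (e) sets (d) aside: (e) applies — some sales are to a restaurant for resale. Exception (b) stands.

No — exception (b) applies; Lila is not required to hold a vendor licence.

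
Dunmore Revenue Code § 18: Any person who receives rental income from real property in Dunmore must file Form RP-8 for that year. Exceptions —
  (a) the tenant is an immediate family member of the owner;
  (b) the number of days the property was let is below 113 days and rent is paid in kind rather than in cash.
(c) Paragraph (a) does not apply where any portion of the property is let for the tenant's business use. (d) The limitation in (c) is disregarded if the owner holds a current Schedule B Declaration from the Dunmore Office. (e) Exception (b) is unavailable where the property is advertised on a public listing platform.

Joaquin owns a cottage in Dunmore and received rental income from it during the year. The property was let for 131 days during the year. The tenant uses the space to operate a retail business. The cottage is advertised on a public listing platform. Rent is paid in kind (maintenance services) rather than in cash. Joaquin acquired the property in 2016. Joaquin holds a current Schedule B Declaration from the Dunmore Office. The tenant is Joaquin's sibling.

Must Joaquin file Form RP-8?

No — exception (a) applies; Joaquin is not required to file Form RP-8.

All of (a)'s requirements are met (the tenant is an immediate family member). Under paragraphs (c)–(d): (c) is triggered (the space is let for business use), but is itself disapplied by (d): (d) is engaged — a current Schedule B Declaration is held. Exception (a) stands.
Exception (b) does not apply: the number of days the property was let is 131 days, not below 113 days.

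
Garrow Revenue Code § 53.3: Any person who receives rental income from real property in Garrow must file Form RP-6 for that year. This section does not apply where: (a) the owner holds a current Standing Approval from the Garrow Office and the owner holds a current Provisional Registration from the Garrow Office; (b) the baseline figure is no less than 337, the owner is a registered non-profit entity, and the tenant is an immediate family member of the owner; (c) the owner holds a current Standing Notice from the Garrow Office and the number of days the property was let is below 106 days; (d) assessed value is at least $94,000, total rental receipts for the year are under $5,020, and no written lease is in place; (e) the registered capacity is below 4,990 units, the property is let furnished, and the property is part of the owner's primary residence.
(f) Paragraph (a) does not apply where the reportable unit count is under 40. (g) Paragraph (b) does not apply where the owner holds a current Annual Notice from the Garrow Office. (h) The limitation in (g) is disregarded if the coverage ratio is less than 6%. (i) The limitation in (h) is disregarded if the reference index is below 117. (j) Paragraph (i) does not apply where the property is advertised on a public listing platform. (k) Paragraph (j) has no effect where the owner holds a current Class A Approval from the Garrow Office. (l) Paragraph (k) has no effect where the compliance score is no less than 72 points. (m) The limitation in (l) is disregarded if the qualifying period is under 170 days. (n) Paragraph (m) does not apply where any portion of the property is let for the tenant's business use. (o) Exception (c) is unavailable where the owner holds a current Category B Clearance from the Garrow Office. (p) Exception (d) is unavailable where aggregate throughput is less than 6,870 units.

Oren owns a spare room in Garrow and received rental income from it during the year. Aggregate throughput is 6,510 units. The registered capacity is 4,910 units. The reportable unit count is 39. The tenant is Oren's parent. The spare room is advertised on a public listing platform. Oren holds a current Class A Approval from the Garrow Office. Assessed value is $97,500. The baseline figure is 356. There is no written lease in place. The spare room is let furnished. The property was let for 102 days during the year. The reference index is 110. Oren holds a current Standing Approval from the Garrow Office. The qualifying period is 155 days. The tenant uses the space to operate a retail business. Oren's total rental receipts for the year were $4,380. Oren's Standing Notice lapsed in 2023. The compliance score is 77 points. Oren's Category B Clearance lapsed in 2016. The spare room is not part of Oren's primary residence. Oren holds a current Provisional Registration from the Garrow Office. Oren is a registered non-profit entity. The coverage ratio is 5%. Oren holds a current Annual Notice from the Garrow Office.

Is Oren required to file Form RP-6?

No — exception (b) applies; Oren is not required to file Form RP-6.

Exception (a): a current Standing Approval is held; a current Provisional Registration is held — every condition holds. But: (f) operates — the reportable unit count is 39, under the 40 limit. Exception (a) does not apply.
All of (b)'s requirements are met (the baseline figure is 356, meeting the 337 threshold; Oren is a registered non-profit; the tenant is an immediate family member). Applying paragraphs (g)–(n): (g) would limit (b) — a current Annual Notice is held — but (h) sets (g) aside: (h) is engaged — the coverage ratio is 5%, less than the 6% limit. (i) would limit (h) — the reference index is 110, below the 117 limit — but (j) sets (i) aside: (j) is engaged — the property is publicly advertised. (k) operates (a current Class A Approval is held), but is displaced by (l): (l) is engaged — the compliance score is 77 points, meeting the 72 points threshold. (m) applies (the qualifying period is 155 days, under the 170 days limit), but is set aside by (n): (n) operates against (m): the space is let for business use. (b) remains available.
Exception (c) fails — there is no Standing Notice in force.
Exception (d) is satisfied on its face — assessed value is $97,500, meeting the $94,000 threshold; total rental receipts for the year are $4,380, under the $5,020 limit; there is no written lease. But applying paragraph (p): (p) applies — aggregate throughput is 6,510 units, less than the 6,870 units limit. So (d) is unavailable.
Exception (e) requires that the property is part of the owner's primary residence; but the spare room is not part of the primary residence, so (e) is unavailable.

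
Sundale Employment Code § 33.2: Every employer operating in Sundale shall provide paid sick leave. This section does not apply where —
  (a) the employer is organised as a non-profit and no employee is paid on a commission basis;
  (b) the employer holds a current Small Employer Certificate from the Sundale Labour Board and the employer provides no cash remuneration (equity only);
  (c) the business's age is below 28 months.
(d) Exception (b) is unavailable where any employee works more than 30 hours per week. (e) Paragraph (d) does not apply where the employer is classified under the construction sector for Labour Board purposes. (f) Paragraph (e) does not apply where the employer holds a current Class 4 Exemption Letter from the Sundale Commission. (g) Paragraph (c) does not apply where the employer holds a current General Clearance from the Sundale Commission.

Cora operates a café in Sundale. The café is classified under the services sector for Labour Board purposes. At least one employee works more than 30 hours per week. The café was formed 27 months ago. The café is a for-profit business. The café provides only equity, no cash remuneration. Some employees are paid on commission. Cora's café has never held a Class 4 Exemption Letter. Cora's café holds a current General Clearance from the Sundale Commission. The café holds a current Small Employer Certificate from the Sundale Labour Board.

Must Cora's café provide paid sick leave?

Yes — Cora's café must provide paid sick leave.

Exception (a) fails — the employer is for-profit.
Exception (b)'s conditions are all satisfied: a current Small Employer Certificate is held; remuneration is equity-only. But: (d) applies — at least one employee exceeds 30 hours/week. (e) is inapplicable (the café is classified under the services sector), so (d) stands. Exception (b) does not apply.
All of (c)'s requirements are met (the business's age is 27 months, below the 28 months limit). But: (g) applies — a current General Clearance is held. So (c) is unavailable.
No exception applies. The general rule governs.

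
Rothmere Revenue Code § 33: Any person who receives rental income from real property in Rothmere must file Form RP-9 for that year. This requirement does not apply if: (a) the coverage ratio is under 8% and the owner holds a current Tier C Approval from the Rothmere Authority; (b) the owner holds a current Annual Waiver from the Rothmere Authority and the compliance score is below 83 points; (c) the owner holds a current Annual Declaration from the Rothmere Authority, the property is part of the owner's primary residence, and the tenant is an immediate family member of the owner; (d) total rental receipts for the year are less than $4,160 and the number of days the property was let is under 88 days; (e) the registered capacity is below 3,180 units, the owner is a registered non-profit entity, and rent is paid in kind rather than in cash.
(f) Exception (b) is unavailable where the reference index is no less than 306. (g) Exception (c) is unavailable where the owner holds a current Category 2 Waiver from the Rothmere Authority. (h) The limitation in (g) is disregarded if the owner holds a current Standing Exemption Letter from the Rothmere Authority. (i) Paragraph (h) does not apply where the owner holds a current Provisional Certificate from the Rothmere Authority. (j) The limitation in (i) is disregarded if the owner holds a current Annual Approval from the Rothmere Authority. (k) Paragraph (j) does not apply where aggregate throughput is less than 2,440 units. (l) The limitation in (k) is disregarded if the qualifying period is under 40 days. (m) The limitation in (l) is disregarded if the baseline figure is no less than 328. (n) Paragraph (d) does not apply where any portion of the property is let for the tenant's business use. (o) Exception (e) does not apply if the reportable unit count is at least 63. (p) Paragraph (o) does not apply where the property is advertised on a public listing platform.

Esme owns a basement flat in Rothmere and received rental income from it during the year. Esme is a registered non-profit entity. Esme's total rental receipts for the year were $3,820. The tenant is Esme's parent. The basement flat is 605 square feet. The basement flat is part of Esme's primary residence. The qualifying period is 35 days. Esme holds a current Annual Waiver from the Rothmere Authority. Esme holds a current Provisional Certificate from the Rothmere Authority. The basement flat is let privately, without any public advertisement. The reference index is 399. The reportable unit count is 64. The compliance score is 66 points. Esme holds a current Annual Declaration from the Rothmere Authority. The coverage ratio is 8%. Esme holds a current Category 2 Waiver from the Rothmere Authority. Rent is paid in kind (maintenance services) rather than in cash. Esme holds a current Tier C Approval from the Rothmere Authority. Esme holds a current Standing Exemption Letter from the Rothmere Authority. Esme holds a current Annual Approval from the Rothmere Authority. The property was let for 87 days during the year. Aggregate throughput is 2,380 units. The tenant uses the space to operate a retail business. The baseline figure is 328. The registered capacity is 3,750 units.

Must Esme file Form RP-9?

Exception (a) does not apply: the coverage ratio is 8%, not under 8%.
All of (b)'s requirements are met (a current Annual Waiver is held; the compliance score is 66 points, below the 83 points limit). But applying paragraph (f): (f) is engaged — the reference index is 399, meeting the 306 threshold. (b) is therefore removed.
Exception (c)'s conditions are all satisfied: a current Annual Declaration is held; the basement flat is part of the primary residence; the tenant is an immediate family member. But applying paragraphs (g)–(m): (g) operates against (c): a current Category 2 Waiver is held. (h) would limit (g) — a current Standing Exemption Letter is held — but (i) sets (h) aside: (i) operates — a current Provisional Certificate is held. (j) operates (a current Annual Approval is held), but yields to (k): (k) applies — aggregate throughput is 2,380 units, less than the 2,440 units limit. (l) would limit (k) — the qualifying period is 35 days, under the 40 days limit — but (m) sets (l) aside: (m) applies — the baseline figure is 328, meeting the 328 threshold. So (c) is unavailable.
All of (d)'s requirements are met (total rental receipts for the year are $3,820, less than the $4,160 limit; the number of days the property was let is 87 days, under the 88 days limit). Turning to paragraph (n): (n) operates — the space is let for business use. (d) is therefore removed.
Exception (e) requires that the registered capacity is below 3,180 units; but the registered capacity is 3,750 units, not below 3,180 units, so (e) is unavailable.
Every exception is unavailable, so the rule governs.

Yes — Esme must file Form RP-9.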